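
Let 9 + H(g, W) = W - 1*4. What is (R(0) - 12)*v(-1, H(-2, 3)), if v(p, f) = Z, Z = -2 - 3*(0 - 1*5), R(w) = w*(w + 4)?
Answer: -156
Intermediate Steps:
R(w) = w*(4 + w)
Z = 13 (Z = -2 - 3*(0 - 5) = -2 - 3*(-5) = -2 - 1*(-15) = -2 + 15 = 13)
H(g, W) = -13 + W (H(g, W) = -9 + (W - 1*4) = -9 + (W - 4) = -9 + (-4 + W) = -13 + W)
v(p, f) = 13
(R(0) - 12)*v(-1, H(-2, 3)) = (0*(4 + 0) - 12)*13 = (0*4 - 12)*13 = (0 - 12)*13 = -12*13 = -156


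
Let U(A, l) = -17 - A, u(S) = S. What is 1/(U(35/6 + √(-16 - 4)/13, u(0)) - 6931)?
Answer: -42307122/294196675921 + 936*I*√5/294196675921 ≈ -0.00014381 + 7.1142e-9*I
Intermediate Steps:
1/(U(35/6 + √(-16 - 4)/13, u(0)) - 6931) = 1/((-17 - (35/6 + √(-16 - 4)/13)) - 6931) = 1/((-17 - (35*(⅙) + √(-20)*(1/13))) - 6931) = 1/((-17 - (35/6 + (2*I*√5)*(1/13))) - 6931) = 1/((-17 - (35/6 + 2*I*√5/13)) - 6931) = 1/((-17 + (-35/6 - 2*I*√5/13)) - 6931) = 1/((-137/6 - 2*I*√5/13) - 6931) = 1/(-41723/6 - 2*I*√5/13)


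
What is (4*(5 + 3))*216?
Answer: 6912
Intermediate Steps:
(4*(5 + 3))*216 = (4*8)*216 = 32*216 = 6912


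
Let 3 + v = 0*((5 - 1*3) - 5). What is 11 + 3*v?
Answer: 2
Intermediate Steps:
v = -3 (v = -3 + 0*((5 - 1*3) - 5) = -3 + 0*((5 - 3) - 5) = -3 + 0*(2 - 5) = -3 + 0*(-3) = -3 + 0 = -3)
11 + 3*v = 11 + 3*(-3) = 11 - 9 = 2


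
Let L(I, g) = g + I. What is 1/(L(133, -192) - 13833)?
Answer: -1/13892 ≈ -7.1984e-5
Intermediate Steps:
L(I, g) = I + g
1/(L(133, -192) - 13833) = 1/((133 - 192) - 13833) = 1/(-59 - 13833) = 1/(-13892) = -1/13892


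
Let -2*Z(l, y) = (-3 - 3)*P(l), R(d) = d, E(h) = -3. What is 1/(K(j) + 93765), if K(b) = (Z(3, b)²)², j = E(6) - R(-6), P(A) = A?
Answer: 1/100326 ≈ 9.9675e-6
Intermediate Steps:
j = 3 (j = -3 - 1*(-6) = -3 + 6 = 3)
Z(l, y) = 3*l (Z(l, y) = -(-3 - 3)*l/2 = -(-3)*l = 3*l)
K(b) = 6561 (K(b) = ((3*3)²)² = (9²)² = 81² = 6561)
1/(K(j) + 93765) = 1/(6561 + 93765) = 1/100326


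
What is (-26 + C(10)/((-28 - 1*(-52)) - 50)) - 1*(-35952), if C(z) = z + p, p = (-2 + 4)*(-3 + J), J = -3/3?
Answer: 467037/13 ≈ 35926.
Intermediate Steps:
J = -1 (J = -3*⅓ = -1)
p = -8 (p = (-2 + 4)*(-3 - 1) = 2*(-4) = -8)
C(z) = -8 + z (C(z) = z - 8 = -8 + z)
(-26 + C(10)/((-28 - 1*(-52)) - 50)) - 1*(-35952) = (-26 + (-8 + 10)/((-28 - 1*(-52)) - 50)) - 1*(-35952) = (-26 + 2/((-28 + 52) - 50)) + 35952 = (-26 + 2/(24 - 50)) + 35952 = (-26 + 2/(-26)) + 35952 = (-26 + 2*(-1/26)) + 35952 = (-26 - 1/13) + 35952 = -339/13 + 35952 = 467037/13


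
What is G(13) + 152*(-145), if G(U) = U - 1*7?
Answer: -22034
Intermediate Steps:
G(U) = -7 + U (G(U) = U - 7 = -7 + U)
G(13) + 152*(-145) = (-7 + 13) + 152*(-145) = 6 - 22040 = -22034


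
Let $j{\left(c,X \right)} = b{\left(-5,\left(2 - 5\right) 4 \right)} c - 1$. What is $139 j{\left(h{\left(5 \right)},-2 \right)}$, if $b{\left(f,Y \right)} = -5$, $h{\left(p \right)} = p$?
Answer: $-3614$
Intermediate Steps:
$j{\left(c,X \right)} = -1 - 5 c$ ($j{\left(c,X \right)} = - 5 c - 1 = -1 - 5 c$)
$139 j{\left(h{\left(5 \right)},-2 \right)} = 139 \left(-1 - 25\right) = 139 \left(-26\right) = -3614$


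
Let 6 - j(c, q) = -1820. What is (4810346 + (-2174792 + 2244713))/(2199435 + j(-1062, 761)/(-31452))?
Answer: 76747078842/34588313897 ≈ 2.2189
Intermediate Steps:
j(c, q) = 1826 (j(c, q) = 6 - 1*(-1820) = 6 + 1820 = 1826)
(4810346 + (-2174792 + 2244713))/(2199435 + j(-1062, 761)/(-31452)) = (4810346 + (-2174792 + 2244713))/(2199435 + 1826/(-31452)) = (4810346 + 69921)/(2199435 + 1826*(-1/31452)) = 4880267/(2199435 - 913/15726) = 4880267/(34588313897/15726) = 4880267*(15726/34588313897) = 76747078842/34588313897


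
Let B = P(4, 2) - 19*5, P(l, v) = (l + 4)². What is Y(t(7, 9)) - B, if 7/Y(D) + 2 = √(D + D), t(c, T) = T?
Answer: 32 + 3*√2/2 ≈ 34.121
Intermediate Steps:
Y(D) = 7/(-2 + √2*√D) (Y(D) = 7/(-2 + √(D + D)) = 7/(-2 + √(2*D)) = 7/(-2 + √2*√D))
P(l, v) = (4 + l)²
B = -31 (B = (4 + 4)² - 19*5 = 8² - 95 = 64 - 95 = -31)
Y(t(7, 9)) - B = 7/(-2 + √2*√9) - 1*(-31) = 7/(-2 + √2*3) + 31 = 7/(-2 + 3*√2) + 31 = 31 + 7/(-2 + 3*√2)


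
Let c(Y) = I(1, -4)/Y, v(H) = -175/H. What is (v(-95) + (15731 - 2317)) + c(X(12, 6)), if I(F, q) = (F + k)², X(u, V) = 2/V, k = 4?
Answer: 256326/19 ≈ 13491.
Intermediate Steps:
I(F, q) = (4 + F)² (I(F, q) = (F + 4)² = (4 + F)²)
c(Y) = 25/Y (c(Y) = (4 + 1)²/Y = 5²/Y = 25/Y)
(v(-95) + (15731 - 2317)) + c(X(12, 6)) = (-175/(-95) + (15731 - 2317)) + 25/((2/6)) = (-175*(-1/95) + 13414) + 25/((2*(⅙))) = (35/19 + 13414) + 25/(⅓) = 254901/19 + 25*3 = 254901/19 + 75 = 256326/19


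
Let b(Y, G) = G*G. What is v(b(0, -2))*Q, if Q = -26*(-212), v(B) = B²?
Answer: 88192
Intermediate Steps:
b(Y, G) = G²
Q = 5512
v(b(0, -2))*Q = ((-2)²)²*5512 = 4²*5512 = 16*5512 = 88192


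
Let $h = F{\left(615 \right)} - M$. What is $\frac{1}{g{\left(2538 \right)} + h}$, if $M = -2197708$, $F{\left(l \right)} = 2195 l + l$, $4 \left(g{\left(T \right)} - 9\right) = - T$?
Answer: $\frac{2}{7095245} \approx 2.8188 \cdot 10^{-7}$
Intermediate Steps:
$g{\left(T \right)} = 9 - \frac{T}{4}$ ($g{\left(T \right)} = 9 + \frac{\left(-1\right) T}{4} = 9 - \frac{T}{4}$)
$F{\left(l \right)} = 2196 l$
$h = 3548248$ ($h = 2196 \cdot 615 - -2197708 = 1350540 + 2197708 = 3548248$)
$\frac{1}{g{\left(2538 \right)} + h} = \frac{1}{\left(9 - \frac{1269}{2}\right) + 3548248} = \frac{1}{- \frac{1251}{2} + 3548248} = \frac{1}{\frac{7095245}{2}} = \frac{2}{7095245}$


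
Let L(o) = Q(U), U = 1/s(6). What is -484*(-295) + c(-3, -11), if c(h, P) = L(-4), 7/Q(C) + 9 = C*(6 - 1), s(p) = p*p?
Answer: 45546568/319 ≈ 1.4278e+5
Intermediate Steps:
s(p) = p**2
U = 1/36 (U = 1/(6**2) = 1/36 ≈ 0.027778)
Q(C) = 7/(-9 + 5*C) (Q(C) = 7/(-9 + C*(6 - 1)) = 7/(-9 + C*5) = 7/(-9 + 5*C))
L(o) = -252/319 (L(o) = 7/(-9 + 5*(1/36)) = 7/(-9 + 5/36) = 7/(-319/36) = 7*(-36/319) = -252/319)
c(h, P) = -252/319
-484*(-295) + c(-3, -11) = -484*(-295) - 252/319 = 142780 - 252/319 = 45546568/319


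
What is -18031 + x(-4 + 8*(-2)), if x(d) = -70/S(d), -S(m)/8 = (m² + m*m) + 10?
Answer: -11684081/648 ≈ -18031.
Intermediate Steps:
S(m) = -80 - 16*m² (S(m) = -8*((m² + m*m) + 10) = -8*((m² + m²) + 10) = -8*(2*m² + 10) = -8*(10 + 2*m²) = -80 - 16*m²)
x(d) = -70/(-80 - 16*d²)
-18031 + x(-4 + 8*(-2)) = -18031 + 35/(8*(5 + (-4 + 8*(-2))²)) = -18031 + 35/(8*(5 + (-4 - 16)²)) = -18031 + 35/(8*(5 + (-20)²)) = -18031 + 35/(8*(5 + 400)) = -18031 + (35/8)/405 = -18031 + (35/8)*(1/405) = -18031 + 7/648 = -11684081/648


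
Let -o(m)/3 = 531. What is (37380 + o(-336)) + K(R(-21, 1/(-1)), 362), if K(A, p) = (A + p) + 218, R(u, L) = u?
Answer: 36346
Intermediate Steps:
o(m) = -1593 (o(m) = -3*531 = -1593)
K(A, p) = 218 + A + p
(37380 + o(-336)) + K(R(-21, 1/(-1)), 362) = (37380 - 1593) + (218 - 21 + 362) = 35787 + 559 = 36346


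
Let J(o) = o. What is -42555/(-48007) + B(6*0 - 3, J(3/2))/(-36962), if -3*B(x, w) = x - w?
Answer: 3145691799/3548869468 ≈ 0.88639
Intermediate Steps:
B(x, w) = -x/3 + w/3 (B(x, w) = -(x - w)/3 = -x/3 + w/3)
-42555/(-48007) + B(6*0 - 3, J(3/2))/(-36962) = -42555/(-48007) + (-(6*0 - 3)/3 + (3/2)/3)/(-36962) = -42555*(-1/48007) + (-(0 - 3)/3 + (3*(½))/3)*(-1/36962) = 42555/48007 + (-⅓*(-3) + (⅓)*(3/2))*(-1/36962) = 42555/48007 + (1 + ½)*(-1/36962) = 42555/48007 + (3/2)*(-1/36962) = 42555/48007 - 3/73924 = 3145691799/3548869468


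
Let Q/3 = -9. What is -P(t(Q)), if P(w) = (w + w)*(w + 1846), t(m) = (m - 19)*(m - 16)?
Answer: -15127744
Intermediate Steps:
Q = -27 (Q = 3*(-9) = -27)
t(m) = (-19 + m)*(-16 + m)
P(w) = 2*w*(1846 + w) (P(w) = (2*w)*(1846 + w) = 2*w*(1846 + w))
-P(t(Q)) = -2*(304 + (-27)**2 - 35*(-27))*(1846 + (304 + (-27)**2 - 35*(-27))) = -2*(304 + 729 + 945)*(1846 + (304 + 729 + 945)) = -2*1978*(1846 + 1978) = -2*1978*3824 = -1*15127744 = -15127744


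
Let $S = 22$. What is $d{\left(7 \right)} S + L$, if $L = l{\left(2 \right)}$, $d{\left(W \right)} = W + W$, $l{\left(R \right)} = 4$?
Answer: $312$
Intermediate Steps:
$d{\left(W \right)} = 2 W$
$L = 4$
$d{\left(7 \right)} S + L = 2 \cdot 7 \cdot 22 + 4 = 14 \cdot 22 + 4 = 308 + 4 = 312$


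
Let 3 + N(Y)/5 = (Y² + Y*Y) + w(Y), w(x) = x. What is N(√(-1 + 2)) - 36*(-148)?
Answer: 5328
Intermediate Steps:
N(Y) = -15 + 5*Y + 10*Y² (N(Y) = -15 + 5*((Y² + Y*Y) + Y) = -15 + 5*((Y² + Y²) + Y) = -15 + 5*(2*Y² + Y) = -15 + 5*(Y + 2*Y²) = -15 + (5*Y + 10*Y²) = -15 + 5*Y + 10*Y²)
N(√(-1 + 2)) - 36*(-148) = (-15 + 5*√(-1 + 2) + 10*(√(-1 + 2))²) - 36*(-148) = (-15 + 5*√1 + 10*(√1)²) + 5328 = (-15 + 5*1 + 10*1²) + 5328 = (-15 + 5 + 10*1) + 5328 = (-15 + 5 + 10) + 5328 = 0 + 5328 = 5328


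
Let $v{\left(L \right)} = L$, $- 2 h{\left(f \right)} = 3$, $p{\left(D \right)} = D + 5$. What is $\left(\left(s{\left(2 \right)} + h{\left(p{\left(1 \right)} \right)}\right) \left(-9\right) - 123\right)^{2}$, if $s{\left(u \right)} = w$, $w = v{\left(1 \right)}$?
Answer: $\frac{56169}{4} \approx 14042.0$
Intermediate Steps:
$p{\left(D \right)} = 5 + D$
$h{\left(f \right)} = - \frac{3}{2}$ ($h{\left(f \right)} = \left(- \frac{1}{2}\right) 3 = - \frac{3}{2}$)
$w = 1$
$s{\left(u \right)} = 1$
$\left(\left(s{\left(2 \right)} + h{\left(p{\left(1 \right)} \right)}\right) \left(-9\right) - 123\right)^{2} = \left(\left(1 - \frac{3}{2}\right) \left(-9\right) - 123\right)^{2} = \left(\left(- \frac{1}{2}\right) \left(-9\right) - 123\right)^{2} = \left(\frac{9}{2} - 123\right)^{2} = \left(- \frac{237}{2}\right)^{2} = \frac{56169}{4}$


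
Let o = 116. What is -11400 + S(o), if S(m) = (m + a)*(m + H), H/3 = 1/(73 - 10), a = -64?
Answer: -112676/21 ≈ -5365.5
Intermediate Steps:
H = 1/21 (H = 3/(73 - 10) = 3/63 = 3*(1/63) = 1/21 ≈ 0.047619)
S(m) = (-64 + m)*(1/21 + m) (S(m) = (m - 64)*(m + 1/21) = (-64 + m)*(1/21 + m))
-11400 + S(o) = -11400 + (-64/21 + 116**2 - 1343/21*116) = -11400 + (-64/21 + 13456 - 155788/21) = -11400 + 126724/21 = -112676/21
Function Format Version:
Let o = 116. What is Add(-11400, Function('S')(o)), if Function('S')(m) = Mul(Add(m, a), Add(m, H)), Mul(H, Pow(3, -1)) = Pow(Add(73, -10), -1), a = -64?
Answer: Rational(-112676, 21) ≈ -5365.5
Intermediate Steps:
H = Rational(1, 21) (H = Mul(3, Pow(Add(73, -10), -1)) = Mul(3, Pow(63, -1)) = Mul(3, Rational(1, 63)) = Rational(1, 21) ≈ 0.047619)
Function('S')(m) = Mul(Add(-64, m), Add(Rational(1, 21), m)) (Function('S')(m) = Mul(Add(m, -64), Add(m, Rational(1, 21))) = Mul(Add(-64, m), Add(Rational(1, 21), m)))
Add(-11400, Function('S')(o)) = Add(-11400, Add(Rational(-64, 21), Pow(116, 2), Mul(Rational(-1343, 21), 116))) = Add(-11400, Add(Rational(-64, 21), 13456, Rational(-155788, 21))) = Add(-11400, Rational(126724, 21)) = Rational(-112676, 21)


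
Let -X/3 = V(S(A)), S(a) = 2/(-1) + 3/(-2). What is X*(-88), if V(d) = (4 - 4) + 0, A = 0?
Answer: 0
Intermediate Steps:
S(a) = -7/2 (S(a) = 2*(-1) + 3*(-1/2) = -2 - 3/2 = -7/2)
V(d) = 0 (V(d) = 0 + 0 = 0)
X = 0 (X = -3*0 = 0)
X*(-88) = 0*(-88) = 0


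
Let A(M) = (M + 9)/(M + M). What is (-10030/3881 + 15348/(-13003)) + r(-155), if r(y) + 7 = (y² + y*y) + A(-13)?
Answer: 31515778082909/656040359 ≈ 48039.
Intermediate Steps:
A(M) = (9 + M)/(2*M) (A(M) = (9 + M)/((2*M)) = (9 + M)*(1/(2*M)) = (9 + M)/(2*M))
r(y) = -89/13 + 2*y² (r(y) = -7 + ((y² + y*y) + (½)*(9 - 13)/(-13)) = -7 + ((y² + y²) + (½)*(-1/13)*(-4)) = -7 + (2*y² + 2/13) = -7 + (2/13 + 2*y²) = -89/13 + 2*y²)
(-10030/3881 + 15348/(-13003)) + r(-155) = (-10030/3881 + 15348/(-13003)) + (-89/13 + 2*(-155)²) = (-10030*1/3881 + 15348*(-1/13003)) + (-89/13 + 2*24025) = (-10030/3881 - 15348/13003) + (-89/13 + 48050) = -189985678/50464643 + 624561/13 = 31515778082909/656040359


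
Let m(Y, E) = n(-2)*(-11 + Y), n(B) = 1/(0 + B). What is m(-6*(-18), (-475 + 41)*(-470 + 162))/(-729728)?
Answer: 97/1459456 ≈ 6.6463e-5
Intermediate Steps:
n(B) = 1/B
m(Y, E) = 11/2 - Y/2 (m(Y, E) = (-11 + Y)/(-2) = -(-11 + Y)/2 = 11/2 - Y/2)
m(-6*(-18), (-475 + 41)*(-470 + 162))/(-729728) = (11/2 - (-3)*(-18))/(-729728) = (11/2 - ½*108)*(-1/729728) = (11/2 - 54)*(-1/729728) = -97/2*(-1/729728) = 97/1459456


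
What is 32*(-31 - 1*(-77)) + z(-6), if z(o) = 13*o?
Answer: 1394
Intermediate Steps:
32*(-31 - 1*(-77)) + z(-6) = 32*(-31 - 1*(-77)) + 13*(-6) = 32*(-31 + 77) - 78 = 32*46 - 78 = 1472 - 78 = 1394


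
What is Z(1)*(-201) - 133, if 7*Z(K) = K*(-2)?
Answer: -529/7 ≈ -75.571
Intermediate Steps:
Z(K) = -2*K/7 (Z(K) = (K*(-2))/7 = (-2*K)/7 = -2*K/7)
Z(1)*(-201) - 133 = -2/7*1*(-201) - 133 = -2/7*(-201) - 133 = 402/7 - 133 = -529/7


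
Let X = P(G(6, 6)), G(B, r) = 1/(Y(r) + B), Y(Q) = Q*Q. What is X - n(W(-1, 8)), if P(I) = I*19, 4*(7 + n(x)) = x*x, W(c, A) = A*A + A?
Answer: -54119/42 ≈ -1288.5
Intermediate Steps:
W(c, A) = A + A**2 (W(c, A) = A**2 + A = A + A**2)
Y(Q) = Q**2
G(B, r) = 1/(B + r**2) (G(B, r) = 1/(r**2 + B) = 1/(B + r**2))
n(x) = -7 + x**2/4 (n(x) = -7 + (x*x)/4 = -7 + x**2/4)
P(I) = 19*I
X = 19/42 (X = 19/(6 + 6**2) = 19/(6 + 36) = 19/42 ≈ 0.45238)
X - n(W(-1, 8)) = 19/42 - (-7 + (8*(1 + 8))**2/4) = 19/42 - (-7 + (8*9)**2/4) = 19/42 - (-7 + (1/4)*72**2) = 19/42 - (-7 + (1/4)*5184) = 19/42 - (-7 + 1296) = 19/42 - 1*1289 = 19/42 - 1289 = -54119/42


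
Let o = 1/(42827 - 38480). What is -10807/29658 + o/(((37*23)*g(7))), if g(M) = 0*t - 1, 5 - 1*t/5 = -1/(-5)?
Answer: -13326110779/36571250142 ≈ -0.36439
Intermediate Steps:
t = 24 (t = 25 - (-5)/(-5) = 25 - (-5)*(-1)/5 = 25 - 5*1/5 = 25 - 1 = 24)
o = 1/4347 ≈ 0.00023004
g(M) = -1 (g(M) = 0*24 - 1 = 0 - 1 = -1)
-10807/29658 + o/(((37*23)*g(7))) = -10807/29658 + 1/(4347*(((37*23)*(-1)))) = -10807*1/29658 + 1/(4347*((851*(-1)))) = -10807/29658 + (1/4347)/(-851) = -10807/29658 + (1/4347)*(-1/851) = -10807/29658 - 1/3699297 = -13326110779/36571250142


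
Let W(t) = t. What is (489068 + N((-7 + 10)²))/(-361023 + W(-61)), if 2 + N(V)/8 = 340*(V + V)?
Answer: -134503/90271 ≈ -1.4900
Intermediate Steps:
N(V) = -16 + 5440*V (N(V) = -16 + 8*(340*(V + V)) = -16 + 8*(340*(2*V)) = -16 + 8*(680*V) = -16 + 5440*V)
(489068 + N((-7 + 10)²))/(-361023 + W(-61)) = (489068 + (-16 + 5440*(-7 + 10)²))/(-361023 - 61) = (489068 + (-16 + 5440*3²))/(-361084) = (489068 + (-16 + 5440*9))*(-1/361084) = (489068 + (-16 + 48960))*(-1/361084) = (489068 + 48944)*(-1/361084) = 538012*(-1/361084) = -134503/90271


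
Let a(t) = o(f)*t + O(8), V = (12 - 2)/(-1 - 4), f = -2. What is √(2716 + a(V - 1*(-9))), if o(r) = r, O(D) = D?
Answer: √2710 ≈ 52.058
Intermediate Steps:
V = -2 (V = 10/(-5) = 10*(-⅕) = -2)
a(t) = 8 - 2*t (a(t) = -2*t + 8 = 8 - 2*t)
√(2716 + a(V - 1*(-9))) = √(2716 + (8 - 2*(-2 - 1*(-9)))) = √(2716 + (8 - 2*(-2 + 9))) = √(2716 + (8 - 2*7)) = √(2716 + (8 - 14)) = √(2716 - 6) = √2710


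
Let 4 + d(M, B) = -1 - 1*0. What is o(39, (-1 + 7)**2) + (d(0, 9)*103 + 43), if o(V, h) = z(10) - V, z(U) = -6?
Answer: -517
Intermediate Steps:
d(M, B) = -5 (d(M, B) = -4 + (-1 - 1*0) = -4 + (-1 + 0) = -4 - 1 = -5)
o(V, h) = -6 - V
o(39, (-1 + 7)**2) + (d(0, 9)*103 + 43) = (-6 - 1*39) + (-5*103 + 43) = (-6 - 39) + (-515 + 43) = -45 - 472 = -517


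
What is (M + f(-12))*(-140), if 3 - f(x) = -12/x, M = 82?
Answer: -11760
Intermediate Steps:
f(x) = 3 + 12/x (f(x) = 3 - (-12)/x = 3 + 12/x)
(M + f(-12))*(-140) = (82 + (3 + 12/(-12)))*(-140) = (82 + (3 + 12*(-1/12)))*(-140) = (82 + (3 - 1))*(-140) = (82 + 2)*(-140) = 84*(-140) = -11760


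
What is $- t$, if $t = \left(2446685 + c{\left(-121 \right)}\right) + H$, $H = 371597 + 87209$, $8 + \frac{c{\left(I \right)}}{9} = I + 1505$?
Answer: $-2917875$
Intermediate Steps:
$c{\left(I \right)} = 13473 + 9 I$ ($c{\left(I \right)} = -72 + 9 \left(I + 1505\right) = -72 + 9 \left(1505 + I\right) = -72 + \left(13545 + 9 I\right) = 13473 + 9 I$)
$H = 458806$
$t = 2917875$ ($t = \left(2446685 + \left(13473 + 9 \left(-121\right)\right)\right) + 458806 = \left(2446685 + \left(13473 - 1089\right)\right) + 458806 = \left(2446685 + 12384\right) + 458806 = 2459069 + 458806 = 2917875$)
$- t = \left(-1\right) 2917875 = -2917875$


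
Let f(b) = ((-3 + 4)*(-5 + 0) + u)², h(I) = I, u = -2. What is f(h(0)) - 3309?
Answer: -3260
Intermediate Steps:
f(b) = 49 (f(b) = ((-3 + 4)*(-5 + 0) - 2)² = (1*(-5) - 2)² = (-5 - 2)² = (-7)² = 49)
f(h(0)) - 3309 = 49 - 3309 = -3260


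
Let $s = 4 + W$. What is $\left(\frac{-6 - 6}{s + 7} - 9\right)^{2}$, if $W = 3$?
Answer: $\frac{4761}{49} \approx 97.163$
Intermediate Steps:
$s = 7$ ($s = 4 + 3 = 7$)
$\left(\frac{-6 - 6}{s + 7} - 9\right)^{2} = \left(\frac{-6 - 6}{7 + 7} - 9\right)^{2} = \left(- \frac{12}{14} - 9\right)^{2} = \left(\left(-12\right) \frac{1}{14} - 9\right)^{2} = \left(- \frac{6}{7} - 9\right)^{2} = \left(- \frac{69}{7}\right)^{2} = \frac{4761}{49}$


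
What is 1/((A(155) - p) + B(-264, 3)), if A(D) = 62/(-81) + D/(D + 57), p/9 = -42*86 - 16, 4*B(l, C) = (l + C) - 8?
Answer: 8586/279772369 ≈ 3.0689e-5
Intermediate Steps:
B(l, C) = -2 + C/4 + l/4 (B(l, C) = ((l + C) - 8)/4 = ((C + l) - 8)/4 = (-8 + C + l)/4 = -2 + C/4 + l/4)
p = -32652 (p = 9*(-42*86 - 16) = 9*(-3612 - 16) = 9*(-3628) = -32652)
A(D) = -62/81 + D/(57 + D) (A(D) = 62*(-1/81) + D/(57 + D) = -62/81 + D/(57 + D))
1/((A(155) - p) + B(-264, 3)) = 1/((19*(-186 + 155)/(81*(57 + 155)) - 1*(-32652)) + (-2 + (1/4)*3 + (1/4)*(-264))) = 1/(((19/81)*(-31)/212 + 32652) + (-2 + 3/4 - 66)) = 1/(((19/81)*(1/212)*(-31) + 32652) - 269/4) = 1/((-589/17172 + 32652) - 269/4) = 1/(560699555/17172 - 269/4) = 1/(279772369/8586) = 8586/279772369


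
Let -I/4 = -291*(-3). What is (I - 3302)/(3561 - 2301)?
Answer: -3397/630 ≈ -5.3921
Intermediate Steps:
I = -3492 (I = -(-1164)*(-3) = -4*873 = -3492)
(I - 3302)/(3561 - 2301) = (-3492 - 3302)/(3561 - 2301) = -6794/1260 = -6794*1/1260 = -3397/630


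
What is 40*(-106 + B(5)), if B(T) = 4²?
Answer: -3600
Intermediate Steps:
B(T) = 16
40*(-106 + B(5)) = 40*(-106 + 16) = 40*(-90) = -3600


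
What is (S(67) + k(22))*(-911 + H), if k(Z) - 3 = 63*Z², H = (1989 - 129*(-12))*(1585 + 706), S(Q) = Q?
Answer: 247624204072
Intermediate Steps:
H = 8103267 (H = (1989 + 1548)*2291 = 3537*2291 = 8103267)
k(Z) = 3 + 63*Z²
(S(67) + k(22))*(-911 + H) = (67 + (3 + 63*22²))*(-911 + 8103267) = (67 + (3 + 63*484))*8102356 = (67 + (3 + 30492))*8102356 = (67 + 30495)*8102356 = 30562*8102356 = 247624204072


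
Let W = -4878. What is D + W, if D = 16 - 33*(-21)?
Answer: -4169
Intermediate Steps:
D = 709 (D = 16 + 693 = 709)
D + W = 709 - 4878 = -4169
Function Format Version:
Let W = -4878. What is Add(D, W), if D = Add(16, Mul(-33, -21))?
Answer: -4169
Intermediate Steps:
D = 709 (D = Add(16, 693) = 709)
Add(D, W) = Add(709, -4878) = -4169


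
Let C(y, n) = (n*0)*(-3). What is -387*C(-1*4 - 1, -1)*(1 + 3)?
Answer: 0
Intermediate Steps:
C(y, n) = 0 (C(y, n) = 0*(-3) = 0)
-387*C(-1*4 - 1, -1)*(1 + 3) = -0*(1 + 3) = -0*4 = -387*0 = 0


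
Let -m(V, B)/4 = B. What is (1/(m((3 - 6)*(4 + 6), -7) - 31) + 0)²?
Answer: ⅑ ≈ 0.11111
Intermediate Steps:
m(V, B) = -4*B
(1/(m((3 - 6)*(4 + 6), -7) - 31) + 0)² = (1/(-4*(-7) - 31) + 0)² = (1/(28 - 31) + 0)² = (1/(-3) + 0)² = (-⅓ + 0)² = (-⅓)² = ⅑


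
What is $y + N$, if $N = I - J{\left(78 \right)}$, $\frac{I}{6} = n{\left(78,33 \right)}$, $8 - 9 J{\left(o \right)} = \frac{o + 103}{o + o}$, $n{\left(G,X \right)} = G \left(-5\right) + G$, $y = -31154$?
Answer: $- \frac{46369571}{1404} \approx -33027.0$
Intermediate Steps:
$n{\left(G,X \right)} = - 4 G$ ($n{\left(G,X \right)} = - 5 G + G = - 4 G$)
$J{\left(o \right)} = \frac{8}{9} - \frac{103 + o}{18 o}$ ($J{\left(o \right)} = \frac{8}{9} - \frac{\left(o + 103\right) \frac{1}{o + o}}{9} = \frac{8}{9} - \frac{\left(103 + o\right) \frac{1}{2 o}}{9} = \frac{8}{9} - \frac{\frac{1}{2} \frac{1}{o} \left(103 + o\right)}{9} = \frac{8}{9} - \frac{103 + o}{18 o}$)
$I = -1872$ ($I = 6 \left(\left(-4\right) 78\right) = 6 \left(-312\right) = -1872$)
$N = - \frac{2629355}{1404}$ ($N = -1872 - \frac{-103 + 15 \cdot 78}{18 \cdot 78} = -1872 - \frac{1}{18} \cdot \frac{1}{78} \left(-103 + 1170\right) = -1872 - \frac{1}{18} \cdot \frac{1}{78} \cdot 1067 = -1872 - \frac{1067}{1404} = - \frac{2629355}{1404} \approx -1872.8$)
$y + N = -31154 - \frac{2629355}{1404} = - \frac{46369571}{1404}$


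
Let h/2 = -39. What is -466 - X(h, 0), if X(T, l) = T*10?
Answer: 314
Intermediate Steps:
h = -78 (h = 2*(-39) = -78)
X(T, l) = 10*T
-466 - X(h, 0) = -466 - 10*(-78) = -466 - 1*(-780) = -466 + 780 = 314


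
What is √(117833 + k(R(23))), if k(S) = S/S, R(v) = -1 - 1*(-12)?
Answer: √117834 ≈ 343.27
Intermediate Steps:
R(v) = 11 (R(v) = -1 + 12 = 11)
k(S) = 1
√(117833 + k(R(23))) = √(117833 + 1) = √117834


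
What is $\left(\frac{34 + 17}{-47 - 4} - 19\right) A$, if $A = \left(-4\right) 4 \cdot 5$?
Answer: $1600$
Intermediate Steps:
$A = -80$ ($A = \left(-16\right) 5 = -80$)
$\left(\frac{34 + 17}{-47 - 4} - 19\right) A = \left(\frac{34 + 17}{-47 - 4} - 19\right) \left(-80\right) = \left(\frac{51}{-51} - 19\right) \left(-80\right) = \left(51 \left(- \frac{1}{51}\right) - 19\right) \left(-80\right) = \left(-1 - 19\right) \left(-80\right) = \left(-20\right) \left(-80\right) = 1600$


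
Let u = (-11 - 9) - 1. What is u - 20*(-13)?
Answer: 239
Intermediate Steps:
u = -21 (u = -20 - 1 = -21)
u - 20*(-13) = -21 - 20*(-13) = -21 + 260 = 239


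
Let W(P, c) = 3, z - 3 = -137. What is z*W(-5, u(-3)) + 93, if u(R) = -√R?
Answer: -309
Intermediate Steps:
z = -134 (z = 3 - 137 = -134)
z*W(-5, u(-3)) + 93 = -134*3 + 93 = -402 + 93 = -309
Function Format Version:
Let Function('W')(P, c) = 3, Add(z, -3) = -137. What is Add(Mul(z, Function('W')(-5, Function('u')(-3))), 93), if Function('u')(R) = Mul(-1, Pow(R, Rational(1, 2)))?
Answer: -309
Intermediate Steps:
z = -134 (z = Add(3, -137) = -134)
Add(Mul(z, Function('W')(-5, Function('u')(-3))), 93) = Add(Mul(-134, 3), 93) = Add(-402, 93) = -309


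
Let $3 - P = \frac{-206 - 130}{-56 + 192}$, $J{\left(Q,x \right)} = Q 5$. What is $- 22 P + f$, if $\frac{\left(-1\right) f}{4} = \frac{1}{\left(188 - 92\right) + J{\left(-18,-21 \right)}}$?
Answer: $- \frac{6172}{51} \approx -121.02$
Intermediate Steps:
$J{\left(Q,x \right)} = 5 Q$
$P = \frac{93}{17}$ ($P = 3 - \frac{-206 - 130}{-56 + 192} = 3 - - \frac{336}{136} = 3 - \left(-336\right) \frac{1}{136} = 3 - - \frac{42}{17} = 3 + \frac{42}{17} = \frac{93}{17} \approx 5.4706$)
$f = - \frac{2}{3}$ ($f = - \frac{4}{\left(188 - 92\right) + 5 \left(-18\right)} = - \frac{4}{96 - 90} = - \frac{4}{6} = \left(-4\right) \frac{1}{6} = - \frac{2}{3} \approx -0.66667$)
$- 22 P + f = \left(-22\right) \frac{93}{17} - \frac{2}{3} = - \frac{2046}{17} - \frac{2}{3} = - \frac{6172}{51}$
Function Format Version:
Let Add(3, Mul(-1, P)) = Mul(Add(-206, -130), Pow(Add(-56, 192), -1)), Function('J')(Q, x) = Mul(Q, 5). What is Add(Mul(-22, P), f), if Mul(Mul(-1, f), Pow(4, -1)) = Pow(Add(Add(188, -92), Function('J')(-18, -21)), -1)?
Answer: Rational(-6172, 51) ≈ -121.02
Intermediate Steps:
Function('J')(Q, x) = Mul(5, Q)
P = Rational(93, 17) (P = Add(3, Mul(-1, Mul(Add(-206, -130), Pow(Add(-56, 192), -1)))) = Add(3, Mul(-1, Mul(-336, Pow(136, -1)))) = Add(3, Mul(-1, Mul(-336, Rational(1, 136)))) = Add(3, Mul(-1, Rational(-42, 17))) = Add(3, Rational(42, 17)) = Rational(93, 17) ≈ 5.4706)
f = Rational(-2, 3) (f = Mul(-4, Pow(Add(Add(188, -92), Mul(5, -18)), -1)) = Mul(-4, Pow(Add(96, -90), -1)) = Mul(-4, Pow(6, -1)) = Mul(-4, Rational(1, 6)) = Rational(-2, 3) ≈ -0.66667)
Add(Mul(-22, P), f) = Add(Mul(-22, Rational(93, 17)), Rational(-2, 3)) = Add(Rational(-2046, 17), Rational(-2, 3)) = Rational(-6172, 51)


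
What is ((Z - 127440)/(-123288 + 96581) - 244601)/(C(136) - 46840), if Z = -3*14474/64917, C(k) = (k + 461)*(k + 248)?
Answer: -141355284499939/105415913097384 ≈ -1.3409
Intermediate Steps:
C(k) = (248 + k)*(461 + k) (C(k) = (461 + k)*(248 + k) = (248 + k)*(461 + k))
Z = -14474/21639 (Z = -43422*1/64917 = -14474/21639 ≈ -0.66889)
((Z - 127440)/(-123288 + 96581) - 244601)/(C(136) - 46840) = ((-14474/21639 - 127440)/(-123288 + 96581) - 244601)/((114328 + 136² + 709*136) - 46840) = (-2757688634/21639/(-26707) - 244601)/((114328 + 18496 + 96424) - 46840) = (-2757688634/21639*(-1/26707) - 244601)/(229248 - 46840) = (2757688634/577912773 - 244601)/182408 = -141355284499939/577912773*1/182408 = -141355284499939/105415913097384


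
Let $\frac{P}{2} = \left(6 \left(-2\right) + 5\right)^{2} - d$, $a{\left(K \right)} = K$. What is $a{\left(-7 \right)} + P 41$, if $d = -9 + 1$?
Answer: $4667$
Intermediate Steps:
$d = -8$
$P = 114$ ($P = 2 \left(\left(6 \left(-2\right) + 5\right)^{2} - -8\right) = 2 \left(\left(-12 + 5\right)^{2} + 8\right) = 2 \left(\left(-7\right)^{2} + 8\right) = 2 \left(49 + 8\right) = 2 \cdot 57 = 114$)
$a{\left(-7 \right)} + P 41 = -7 + 114 \cdot 41 = -7 + 4674 = 4667$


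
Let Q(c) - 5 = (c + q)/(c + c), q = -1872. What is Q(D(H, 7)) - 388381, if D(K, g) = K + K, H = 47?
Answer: -36508233/94 ≈ -3.8839e+5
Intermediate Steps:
D(K, g) = 2*K
Q(c) = 5 + (-1872 + c)/(2*c) (Q(c) = 5 + (c - 1872)/(c + c) = 5 + (-1872 + c)/((2*c)) = 5 + (-1872 + c)*(1/(2*c)) = 5 + (-1872 + c)/(2*c))
Q(D(H, 7)) - 388381 = (11/2 - 936/(2*47)) - 388381 = (11/2 - 936/94) - 388381 = (11/2 - 936*1/94) - 388381 = (11/2 - 468/47) - 388381 = -419/94 - 388381 = -36508233/94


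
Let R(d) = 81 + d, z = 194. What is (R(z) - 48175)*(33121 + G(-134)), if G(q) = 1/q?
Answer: -106295201350/67 ≈ -1.5865e+9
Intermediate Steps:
(R(z) - 48175)*(33121 + G(-134)) = ((81 + 194) - 48175)*(33121 + 1/(-134)) = (275 - 48175)*(33121 - 1/134) = -47900*4438213/134 = -106295201350/67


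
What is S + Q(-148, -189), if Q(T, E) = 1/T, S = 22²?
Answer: 71631/148 ≈ 483.99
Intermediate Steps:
S = 484
S + Q(-148, -189) = 484 + 1/(-148) = 484 - 1/148 = 71631/148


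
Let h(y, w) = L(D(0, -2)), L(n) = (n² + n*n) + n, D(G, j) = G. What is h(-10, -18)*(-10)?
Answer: 0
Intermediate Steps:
L(n) = n + 2*n² (L(n) = (n² + n²) + n = 2*n² + n = n + 2*n²)
h(y, w) = 0 (h(y, w) = 0*(1 + 2*0) = 0*(1 + 0) = 0*1 = 0)
h(-10, -18)*(-10) = 0*(-10) = 0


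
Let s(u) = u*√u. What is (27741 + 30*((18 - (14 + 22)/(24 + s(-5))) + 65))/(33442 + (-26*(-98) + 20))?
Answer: 21166011/25243010 - 540*I*√5/2524301 ≈ 0.83849 - 0.00047834*I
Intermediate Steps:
s(u) = u^(3/2)
(27741 + 30*((18 - (14 + 22)/(24 + s(-5))) + 65))/(33442 + (-26*(-98) + 20)) = (27741 + 30*((18 - (14 + 22)/(24 + (-5)^(3/2))) + 65))/(33442 + (-26*(-98) + 20)) = (27741 + 30*((18 - 36/(24 - 5*I*√5)) + 65))/(33442 + (2548 + 20)) = (27741 + 30*((18 - 36/(24 - 5*I*√5)) + 65))/(33442 + 2568) = (27741 + 30*(83 - 36/(24 - 5*I*√5)))/36010 = (27741 + (2490 - 1080/(24 - 5*I*√5)))*(1/36010) = (30231 - 1080/(24 - 5*I*√5))*(1/36010) = 30231/36010 - 108/(3601*(24 - 5*I*√5))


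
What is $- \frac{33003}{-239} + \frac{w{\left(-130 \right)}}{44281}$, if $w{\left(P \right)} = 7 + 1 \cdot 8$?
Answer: $\frac{1461409428}{10583159} \approx 138.09$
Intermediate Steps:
$w{\left(P \right)} = 15$ ($w{\left(P \right)} = 7 + 8 = 15$)
$- \frac{33003}{-239} + \frac{w{\left(-130 \right)}}{44281} = - \frac{33003}{-239} + \frac{15}{44281} = \left(-33003\right) \left(- \frac{1}{239}\right) + 15 \cdot \frac{1}{44281} = \frac{33003}{239} + \frac{15}{44281} = \frac{1461409428}{10583159}$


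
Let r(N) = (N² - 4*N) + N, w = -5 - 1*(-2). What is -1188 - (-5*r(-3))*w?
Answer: -1458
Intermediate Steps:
w = -3 (w = -5 + 2 = -3)
r(N) = N² - 3*N
-1188 - (-5*r(-3))*w = -1188 - (-(-15)*(-3 - 3))*(-3) = -1188 - (-(-15)*(-6))*(-3) = -1188 - (-5*18)*(-3) = -1188 - (-90)*(-3) = -1188 - 1*270 = -1188 - 270 = -1458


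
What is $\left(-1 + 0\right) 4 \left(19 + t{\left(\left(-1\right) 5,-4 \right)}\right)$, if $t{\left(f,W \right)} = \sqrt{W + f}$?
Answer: $-76 - 12 i \approx -76.0 - 12.0 i$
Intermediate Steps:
$\left(-1 + 0\right) 4 \left(19 + t{\left(\left(-1\right) 5,-4 \right)}\right) = \left(-1 + 0\right) 4 \left(19 + \sqrt{-4 - 5}\right) = \left(-1\right) 4 \left(19 + \sqrt{-4 - 5}\right) = - 4 \left(19 + \sqrt{-9}\right) = - 4 \left(19 + 3 i\right) = -76 - 12 i$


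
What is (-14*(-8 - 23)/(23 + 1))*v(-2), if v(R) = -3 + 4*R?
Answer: -2387/12 ≈ -198.92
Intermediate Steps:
(-14*(-8 - 23)/(23 + 1))*v(-2) = (-14*(-8 - 23)/(23 + 1))*(-3 + 4*(-2)) = (-(-434)/24)*(-3 - 8) = -(-434)/24*(-11) = -14*(-31/24)*(-11) = (217/12)*(-11) = -2387/12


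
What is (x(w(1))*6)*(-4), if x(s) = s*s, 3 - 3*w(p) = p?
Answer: -32/3 ≈ -10.667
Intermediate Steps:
w(p) = 1 - p/3
x(s) = s²
(x(w(1))*6)*(-4) = ((1 - ⅓*1)²*6)*(-4) = ((1 - ⅓)²*6)*(-4) = ((⅔)²*6)*(-4) = ((4/9)*6)*(-4) = (8/3)*(-4) = -32/3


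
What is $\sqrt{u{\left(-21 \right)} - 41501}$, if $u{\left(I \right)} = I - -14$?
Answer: $6 i \sqrt{1153} \approx 203.74 i$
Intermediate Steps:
$u{\left(I \right)} = 14 + I$ ($u{\left(I \right)} = I + 14 = 14 + I$)
$\sqrt{u{\left(-21 \right)} - 41501} = \sqrt{\left(14 - 21\right) - 41501} = \sqrt{-7 - 41501} = \sqrt{-41508} = 6 i \sqrt{1153}$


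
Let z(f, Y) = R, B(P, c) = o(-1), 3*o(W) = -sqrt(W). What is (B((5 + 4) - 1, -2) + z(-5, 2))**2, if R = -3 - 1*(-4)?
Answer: (3 - I)**2/9 ≈ 0.88889 - 0.66667*I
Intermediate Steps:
o(W) = -sqrt(W)/3 (o(W) = (-sqrt(W))/3 = -sqrt(W)/3)
R = 1 (R = -3 + 4 = 1)
B(P, c) = -I/3
z(f, Y) = 1
(B((5 + 4) - 1, -2) + z(-5, 2))**2 = (-I/3 + 1)**2 = (1 - I/3)**2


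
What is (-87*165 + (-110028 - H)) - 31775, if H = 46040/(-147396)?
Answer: -5754254632/36849 ≈ -1.5616e+5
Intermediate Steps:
H = -11510/36849 (H = 46040*(-1/147396) = -11510/36849 ≈ -0.31236)
(-87*165 + (-110028 - H)) - 31775 = (-87*165 + (-110028 - 1*(-11510/36849))) - 31775 = (-14355 + (-110028 + 11510/36849)) - 31775 = (-14355 - 4054410262/36849) - 31775 = -4583377657/36849 - 31775 = -5754254632/36849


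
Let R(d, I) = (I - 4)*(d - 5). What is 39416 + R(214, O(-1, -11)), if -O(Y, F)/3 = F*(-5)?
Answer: 4095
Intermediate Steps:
O(Y, F) = 15*F (O(Y, F) = -3*F*(-5) = -(-15)*F = 15*F)
R(d, I) = (-5 + d)*(-4 + I) (R(d, I) = (-4 + I)*(-5 + d) = (-5 + d)*(-4 + I))
39416 + R(214, O(-1, -11)) = 39416 + (20 - 75*(-11) - 4*214 + (15*(-11))*214) = 39416 + (20 - 5*(-165) - 856 - 165*214) = 39416 + (20 + 825 - 856 - 35310) = 39416 - 35321 = 4095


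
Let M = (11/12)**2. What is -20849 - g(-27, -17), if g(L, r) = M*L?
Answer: -333221/16 ≈ -20826.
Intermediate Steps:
M = 121/144 (M = (11*(1/12))**2 = (11/12)**2 = 121/144 ≈ 0.84028)
g(L, r) = 121*L/144
-20849 - g(-27, -17) = -20849 - 121*(-27)/144 = -20849 - 1*(-363/16) = -20849 + 363/16 = -333221/16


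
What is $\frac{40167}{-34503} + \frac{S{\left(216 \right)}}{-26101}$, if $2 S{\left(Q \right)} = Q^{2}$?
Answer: $- \frac{617761617}{300187601} \approx -2.0579$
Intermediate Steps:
$S{\left(Q \right)} = \frac{Q^{2}}{2}$
$\frac{40167}{-34503} + \frac{S{\left(216 \right)}}{-26101} = \frac{40167}{-34503} + \frac{\frac{1}{2} \cdot 216^{2}}{-26101} = 40167 \left(- \frac{1}{34503}\right) + \frac{1}{2} \cdot 46656 \left(- \frac{1}{26101}\right) = - \frac{13389}{11501} + 23328 \left(- \frac{1}{26101}\right) = - \frac{13389}{11501} - \frac{23328}{26101} = - \frac{617761617}{300187601}$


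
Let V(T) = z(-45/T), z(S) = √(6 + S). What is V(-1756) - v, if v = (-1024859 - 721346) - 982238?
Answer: 2728443 + √4645059/878 ≈ 2.7284e+6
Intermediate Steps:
v = -2728443 (v = -1746205 - 982238 = -2728443)
V(T) = √(6 - 45/T)
V(-1756) - v = √(6 - 45/(-1756)) - 1*(-2728443) = √(6 - 45*(-1/1756)) + 2728443 = √(6 + 45/1756) + 2728443 = √(10581/1756) + 2728443 = √4645059/878 + 2728443 = 2728443 + √4645059/878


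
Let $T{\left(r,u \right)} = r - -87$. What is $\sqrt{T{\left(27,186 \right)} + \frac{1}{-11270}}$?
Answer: $\frac{\sqrt{295499170}}{1610} \approx 10.677$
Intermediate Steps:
$T{\left(r,u \right)} = 87 + r$ ($T{\left(r,u \right)} = r + 87 = 87 + r$)
$\sqrt{T{\left(27,186 \right)} + \frac{1}{-11270}} = \sqrt{\left(87 + 27\right) + \frac{1}{-11270}} = \sqrt{114 - \frac{1}{11270}} = \sqrt{\frac{1284779}{11270}} = \frac{\sqrt{295499170}}{1610}$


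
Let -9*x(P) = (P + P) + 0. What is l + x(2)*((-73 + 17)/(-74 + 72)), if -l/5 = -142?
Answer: 6278/9 ≈ 697.56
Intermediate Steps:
l = 710 (l = -5*(-142) = 710)
x(P) = -2*P/9 (x(P) = -((P + P) + 0)/9 = -(2*P + 0)/9 = -2*P/9)
l + x(2)*((-73 + 17)/(-74 + 72)) = 710 + (-2/9*2)*((-73 + 17)/(-74 + 72)) = 710 - (-224)/(9*(-2)) = 710 - (-224)*(-1)/(9*2) = 710 - 4/9*28 = 710 - 112/9 = 6278/9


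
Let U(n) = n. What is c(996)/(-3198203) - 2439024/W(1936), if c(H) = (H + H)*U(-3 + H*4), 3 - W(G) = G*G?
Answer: -21922453326264/11987162276879 ≈ -1.8288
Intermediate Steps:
W(G) = 3 - G**2 (W(G) = 3 - G*G = 3 - G**2)
c(H) = 2*H*(-3 + 4*H) (c(H) = (H + H)*(-3 + H*4) = (2*H)*(-3 + 4*H) = 2*H*(-3 + 4*H))
c(996)/(-3198203) - 2439024/W(1936) = (2*996*(-3 + 4*996))/(-3198203) - 2439024/(3 - 1*1936**2) = (2*996*(-3 + 3984))*(-1/3198203) - 2439024/(3 - 1*3748096) = (2*996*3981)*(-1/3198203) - 2439024/(3 - 3748096) = 7930152*(-1/3198203) - 2439024/(-3748093) = -7930152/3198203 - 2439024*(-1/3748093) = -7930152/3198203 + 2439024/3748093 = -21922453326264/11987162276879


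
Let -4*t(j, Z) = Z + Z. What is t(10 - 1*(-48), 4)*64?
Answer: -128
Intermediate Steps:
t(j, Z) = -Z/2 (t(j, Z) = -(Z + Z)/4 = -Z/2)
t(10 - 1*(-48), 4)*64 = -1/2*4*64 = -2*64 = -128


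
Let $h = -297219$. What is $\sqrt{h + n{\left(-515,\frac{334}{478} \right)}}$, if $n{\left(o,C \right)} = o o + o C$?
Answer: $\frac{i \sqrt{1848084469}}{239} \approx 179.87 i$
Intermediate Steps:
$n{\left(o,C \right)} = o^{2} + C o$
$\sqrt{h + n{\left(-515,\frac{334}{478} \right)}} = \sqrt{-297219 - 515 \left(\frac{334}{478} - 515\right)} = \sqrt{-297219 - 515 \left(334 \cdot \frac{1}{478} - 515\right)} = \sqrt{-297219 - 515 \left(\frac{167}{239} - 515\right)} = \sqrt{-297219 - - \frac{63302770}{239}} = \sqrt{-297219 + \frac{63302770}{239}} = \sqrt{- \frac{7732571}{239}} = \frac{i \sqrt{1848084469}}{239}$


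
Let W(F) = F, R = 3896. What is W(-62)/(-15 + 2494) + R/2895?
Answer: 9478694/7176705 ≈ 1.3208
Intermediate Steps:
W(-62)/(-15 + 2494) + R/2895 = -62/(-15 + 2494) + 3896/2895 = -62/2479 + 3896*(1/2895) = -62*1/2479 + 3896/2895 = -62/2479 + 3896/2895 = 9478694/7176705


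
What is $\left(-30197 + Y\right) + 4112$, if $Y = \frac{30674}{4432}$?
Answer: $- \frac{57789023}{2216} \approx -26078.0$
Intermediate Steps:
$Y = \frac{15337}{2216}$ ($Y = 30674 \cdot \frac{1}{4432} = \frac{15337}{2216} \approx 6.921$)
$\left(-30197 + Y\right) + 4112 = \left(-30197 + \frac{15337}{2216}\right) + 4112 = - \frac{66901215}{2216} + 4112 = - \frac{57789023}{2216}$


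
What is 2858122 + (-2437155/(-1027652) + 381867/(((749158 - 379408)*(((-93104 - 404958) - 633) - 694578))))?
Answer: 215985174347406388441161/75568850850378500 ≈ 2.8581e+6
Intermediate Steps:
2858122 + (-2437155/(-1027652) + 381867/(((749158 - 379408)*(((-93104 - 404958) - 633) - 694578)))) = 2858122 + (-2437155*(-1/1027652) + 381867/((369750*((-498062 - 633) - 694578)))) = 2858122 + (2437155/1027652 + 381867/((369750*(-498695 - 694578)))) = 2858122 + (2437155/1027652 + 381867/((369750*(-1193273)))) = 2858122 + (2437155/1027652 + 381867/(-441212691750)) = 2858122 + (2437155/1027652 + 381867*(-1/441212691750)) = 2858122 + (2437155/1027652 - 127289/147070897250) = 2858122 + 179217220889264161/75568850850378500 = 215985174347406388441161/75568850850378500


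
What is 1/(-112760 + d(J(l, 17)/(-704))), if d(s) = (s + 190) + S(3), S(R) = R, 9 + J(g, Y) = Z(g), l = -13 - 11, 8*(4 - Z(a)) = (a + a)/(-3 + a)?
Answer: -6336/713224465 ≈ -8.8836e-6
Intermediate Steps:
Z(a) = 4 - a/(4*(-3 + a)) (Z(a) = 4 - (a + a)/(8*(-3 + a)) = 4 - 2*a/(8*(-3 + a)) = 4 - a/(4*(-3 + a)))
l = -24
J(g, Y) = -9 + 3*(-16 + 5*g)/(4*(-3 + g))
d(s) = 193 + s (d(s) = (s + 190) + 3 = (190 + s) + 3 = 193 + s)
1/(-112760 + d(J(l, 17)/(-704))) = 1/(-112760 + (193 + (3*(20 - 7*(-24))/(4*(-3 - 24)))/(-704))) = 1/(-112760 + (193 + ((¾)*(20 + 168)/(-27))*(-1/704))) = 1/(-112760 + (193 + ((¾)*(-1/27)*188)*(-1/704))) = 1/(-112760 + (193 - 47/9*(-1/704))) = 1/(-112760 + (193 + 47/6336)) = 1/(-112760 + 1222895/6336) = 1/(-713224465/6336) = -6336/713224465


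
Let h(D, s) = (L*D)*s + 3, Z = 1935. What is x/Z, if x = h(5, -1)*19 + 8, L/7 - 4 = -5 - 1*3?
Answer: 545/387 ≈ 1.4083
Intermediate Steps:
L = -28 (L = 28 + 7*(-5 - 1*3) = 28 + 7*(-5 - 3) = 28 + 7*(-8) = 28 - 56 = -28)
h(D, s) = 3 - 28*D*s (h(D, s) = (-28*D)*s + 3 = -28*D*s + 3 = 3 - 28*D*s)
x = 2725 (x = (3 - 28*5*(-1))*19 + 8 = (3 + 140)*19 + 8 = 143*19 + 8 = 2717 + 8 = 2725)
x/Z = 2725/1935 = 2725*(1/1935) = 545/387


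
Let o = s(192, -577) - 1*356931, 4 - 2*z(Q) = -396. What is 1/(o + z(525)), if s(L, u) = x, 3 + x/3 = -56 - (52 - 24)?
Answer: -1/356992 ≈ -2.8012e-6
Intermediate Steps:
x = -261 (x = -9 + 3*(-56 - (52 - 24)) = -9 + 3*(-56 - 1*28) = -9 + 3*(-56 - 28) = -9 + 3*(-84) = -9 - 252 = -261)
s(L, u) = -261
z(Q) = 200 (z(Q) = 2 - ½*(-396) = 2 + 198 = 200)
o = -357192 (o = -261 - 1*356931 = -261 - 356931 = -357192)
1/(o + z(525)) = 1/(-357192 + 200) = 1/(-356992) = -1/356992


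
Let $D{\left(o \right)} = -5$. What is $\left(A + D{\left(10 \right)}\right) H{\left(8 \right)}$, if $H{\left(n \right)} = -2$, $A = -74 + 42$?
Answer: $74$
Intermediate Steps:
$A = -32$
$\left(A + D{\left(10 \right)}\right) H{\left(8 \right)} = \left(-32 - 5\right) \left(-2\right) = \left(-37\right) \left(-2\right) = 74$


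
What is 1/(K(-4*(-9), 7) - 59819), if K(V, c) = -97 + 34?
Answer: -1/59882 ≈ -1.6700e-5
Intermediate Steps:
K(V, c) = -63
1/(K(-4*(-9), 7) - 59819) = 1/(-63 - 59819) = 1/(-59882) = -1/59882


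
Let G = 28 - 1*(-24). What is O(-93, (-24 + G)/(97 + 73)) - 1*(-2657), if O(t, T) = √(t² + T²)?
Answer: 2657 + √62489221/85 ≈ 2750.0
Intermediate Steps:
G = 52 (G = 28 + 24 = 52)
O(t, T) = √(T² + t²)
O(-93, (-24 + G)/(97 + 73)) - 1*(-2657) = √(((-24 + 52)/(97 + 73))² + (-93)²) - 1*(-2657) = √((28/170)² + 8649) + 2657 = √((28*(1/170))² + 8649) + 2657 = √((14/85)² + 8649) + 2657 = √(196/7225 + 8649) + 2657 = √(62489221/7225) + 2657 = √62489221/85 + 2657 = 2657 + √62489221/85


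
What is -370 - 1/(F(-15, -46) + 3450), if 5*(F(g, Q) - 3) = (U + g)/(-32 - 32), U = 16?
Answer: -408835150/1104959 ≈ -370.00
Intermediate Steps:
F(g, Q) = 59/20 - g/320 (F(g, Q) = 3 + ((16 + g)/(-32 - 32))/5 = 3 + ((16 + g)/(-64))/5 = 3 + ((16 + g)*(-1/64))/5 = 3 + (-¼ - g/64)/5 = 3 + (-1/20 - g/320) = 59/20 - g/320)
-370 - 1/(F(-15, -46) + 3450) = -370 - 1/((59/20 - 1/320*(-15)) + 3450) = -370 - 1/((59/20 + 3/64) + 3450) = -370 - 1/(959/320 + 3450) = -370 - 1/1104959/320 = -370 - 1*320/1104959 = -370 - 320/1104959 = -408835150/1104959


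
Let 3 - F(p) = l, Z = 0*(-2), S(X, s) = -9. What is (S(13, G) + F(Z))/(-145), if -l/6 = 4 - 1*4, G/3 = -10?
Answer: 6/145 ≈ 0.041379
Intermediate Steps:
G = -30 (G = 3*(-10) = -30)
l = 0 (l = -6*(4 - 1*4) = -6*(4 - 4) = -6*0 = 0)
Z = 0
F(p) = 3 (F(p) = 3 - 1*0 = 3 + 0 = 3)
(S(13, G) + F(Z))/(-145) = (-9 + 3)/(-145) = -6*(-1/145) = 6/145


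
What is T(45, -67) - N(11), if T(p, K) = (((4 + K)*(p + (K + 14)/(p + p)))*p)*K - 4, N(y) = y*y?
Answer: 16871087/2 ≈ 8.4355e+6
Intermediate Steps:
N(y) = y²
T(p, K) = -4 + K*p*(4 + K)*(p + (14 + K)/(2*p)) (T(p, K) = (((4 + K)*(p + (14 + K)/((2*p))))*p)*K - 4 = (((4 + K)*(p + (14 + K)*(1/(2*p))))*p)*K - 4 = (((4 + K)*(p + (14 + K)/(2*p)))*p)*K - 4 = (p*(4 + K)*(p + (14 + K)/(2*p)))*K - 4 = K*p*(4 + K)*(p + (14 + K)/(2*p)) - 4 = -4 + K*p*(4 + K)*(p + (14 + K)/(2*p)))
T(45, -67) - N(11) = (-4 + (½)*(-67)³ + 9*(-67)² + 28*(-67) + (-67)²*45² + 4*(-67)*45²) - 1*11² = (-4 + (½)*(-300763) + 9*4489 - 1876 + 4489*2025 + 4*(-67)*2025) - 1*121 = (-4 - 300763/2 + 40401 - 1876 + 9090225 - 542700) - 121 = 16871329/2 - 121 = 16871087/2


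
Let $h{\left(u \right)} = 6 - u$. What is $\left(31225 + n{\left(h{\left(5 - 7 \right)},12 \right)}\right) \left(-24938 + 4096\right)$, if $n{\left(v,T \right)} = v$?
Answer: $-650958186$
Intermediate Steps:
$\left(31225 + n{\left(h{\left(5 - 7 \right)},12 \right)}\right) \left(-24938 + 4096\right) = \left(31225 + \left(6 - \left(5 - 7\right)\right)\right) \left(-24938 + 4096\right) = \left(31225 + \left(6 - -2\right)\right) \left(-20842\right) = \left(31225 + \left(6 + 2\right)\right) \left(-20842\right) = \left(31225 + 8\right) \left(-20842\right) = 31233 \left(-20842\right) = -650958186$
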